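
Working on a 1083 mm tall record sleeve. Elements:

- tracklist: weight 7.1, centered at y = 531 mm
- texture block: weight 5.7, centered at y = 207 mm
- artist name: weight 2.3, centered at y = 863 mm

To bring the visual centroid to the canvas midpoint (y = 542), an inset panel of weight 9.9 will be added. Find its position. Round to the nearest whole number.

y ≈ 668

With the inset panel, Σw becomes 7.1 + 5.7 + 2.3 + 9.9 = 25.0.
y: need Σw·y = 25.0·542 = 13550.0. Existing = 7.1·531 + 5.7·207 + 2.3·863 = 6934.9. Remainder 6615.1 / 9.9 ≈ 668.19.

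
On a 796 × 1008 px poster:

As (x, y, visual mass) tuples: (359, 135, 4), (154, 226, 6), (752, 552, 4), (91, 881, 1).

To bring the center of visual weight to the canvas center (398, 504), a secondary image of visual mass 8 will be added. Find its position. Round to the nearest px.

With the secondary image, Σw becomes 4 + 6 + 4 + 1 + 8 = 23.
x: target moment 23×398 = 9154; current 4·359 + 6·154 + 4·752 + 1·91 = 5459; the secondary image supplies 3695, so x = 3695/8 ≈ 461.88.
y: target moment 23×504 = 11592; current 4·135 + 6·226 + 4·552 + 1·881 = 4985; the secondary image supplies 6607, so y = 6607/8 ≈ 825.88.

(462, 826)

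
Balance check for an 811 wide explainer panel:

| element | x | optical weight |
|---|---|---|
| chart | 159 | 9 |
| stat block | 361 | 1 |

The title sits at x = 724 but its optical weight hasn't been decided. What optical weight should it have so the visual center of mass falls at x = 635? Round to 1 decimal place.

Existing Σw = 10 (9 + 1); existing moment 9·159 + 1·361 = 1792.
Set Σw·x/Σw = 635: (1792 + 724w) = 635·(10 + w).
Solving: w = (635·10 − 1792) / (724 − 635) = 4558 / 89 ≈ 51.21.

w ≈ 51.2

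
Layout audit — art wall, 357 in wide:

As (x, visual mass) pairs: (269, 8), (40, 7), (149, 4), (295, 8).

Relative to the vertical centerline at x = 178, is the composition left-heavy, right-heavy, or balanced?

right-heavy

Weights sum to 8 + 7 + 4 + 8 = 27.
x: (8·269 + 7·40 + 4·149 + 8·295) / 27 = 5388 / 27 ≈ 199.56
Since 199.6 is right of 178, the composition reads right-heavy.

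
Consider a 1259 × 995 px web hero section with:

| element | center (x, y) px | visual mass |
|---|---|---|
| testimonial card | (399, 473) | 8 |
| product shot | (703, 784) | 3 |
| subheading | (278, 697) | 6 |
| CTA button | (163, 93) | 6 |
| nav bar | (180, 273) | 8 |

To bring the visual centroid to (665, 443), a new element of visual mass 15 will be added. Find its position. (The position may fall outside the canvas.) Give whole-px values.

After adding the new element, total weight = 8 + 3 + 6 + 6 + 8 + 15 = 46.
x: need Σw·x = 46·665 = 30590. Existing = 8·399 + 3·703 + 6·278 + 6·163 + 8·180 = 9387. Remainder 21203 / 15 ≈ 1413.53.
y: need Σw·y = 46·443 = 20378. Existing = 8·473 + 3·784 + 6·697 + 6·93 + 8·273 = 13060. Remainder 7318 / 15 ≈ 487.87.

(1414, 488)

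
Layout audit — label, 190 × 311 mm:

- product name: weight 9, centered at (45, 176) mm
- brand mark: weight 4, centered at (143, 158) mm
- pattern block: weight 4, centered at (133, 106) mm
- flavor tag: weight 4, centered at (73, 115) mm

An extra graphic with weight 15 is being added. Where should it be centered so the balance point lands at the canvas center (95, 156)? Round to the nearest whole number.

(108, 168)

After adding the extra graphic, total weight = 9 + 4 + 4 + 4 + 15 = 36.
x: target moment 36×95 = 3420; current 9·45 + 4·143 + 4·133 + 4·73 = 1801; the extra graphic supplies 1619, so x = 1619/15 ≈ 107.93.
y: target moment 36×156 = 5616; current 9·176 + 4·158 + 4·106 + 4·115 = 3100; the extra graphic supplies 2516, so y = 2516/15 ≈ 167.73.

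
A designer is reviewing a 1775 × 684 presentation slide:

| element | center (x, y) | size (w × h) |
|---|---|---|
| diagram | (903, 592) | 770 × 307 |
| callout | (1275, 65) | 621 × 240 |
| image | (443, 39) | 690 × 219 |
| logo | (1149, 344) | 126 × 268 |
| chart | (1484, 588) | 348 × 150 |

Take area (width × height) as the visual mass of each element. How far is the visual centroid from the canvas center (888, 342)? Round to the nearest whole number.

Areas: diagram 770·307 = 236390, callout 621·240 = 149040, image 690·219 = 151110, logo 126·268 = 33768, chart 348·150 = 52200. Total weight = 622508.
x-moment: 236390·903 + 149040·1275 + 151110·443 + 33768·1149 + 52200·1484 = 586692132; centroid 586692132/622508 ≈ 942.47.
y-moment: 236390·592 + 149040·65 + 151110·39 + 33768·344 + 52200·588 = 197833562; centroid 197833562/622508 ≈ 317.80.
From (888, 342): dx = 54.47, dy = -24.20, so the distance is √(dx²+dy²) ≈ 59.60.

≈ 60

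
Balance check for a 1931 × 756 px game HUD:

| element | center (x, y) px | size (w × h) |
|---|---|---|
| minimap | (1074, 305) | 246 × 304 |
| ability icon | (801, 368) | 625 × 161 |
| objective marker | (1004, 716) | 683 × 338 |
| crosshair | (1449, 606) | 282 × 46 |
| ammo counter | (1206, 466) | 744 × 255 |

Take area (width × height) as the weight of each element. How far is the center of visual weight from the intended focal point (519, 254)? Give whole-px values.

Areas: minimap 246·304 = 74784, ability icon 625·161 = 100625, objective marker 683·338 = 230854, crosshair 282·46 = 12972, ammo counter 744·255 = 189720. Total weight = 608955.
x-moment: 74784·1074 + 100625·801 + 230854·1004 + 12972·1449 + 189720·1206 = 640294805; centroid 640294805/608955 ≈ 1051.46.
y-moment: 74784·305 + 100625·368 + 230854·716 + 12972·606 + 189720·466 = 321401136; centroid 321401136/608955 ≈ 527.79.
From (519, 254): dx = 532.46, dy = 273.79, so the distance is √(dx²+dy²) ≈ 598.73.

≈ 599 px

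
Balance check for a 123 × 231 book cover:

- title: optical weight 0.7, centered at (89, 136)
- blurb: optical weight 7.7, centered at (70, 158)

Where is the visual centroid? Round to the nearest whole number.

(72, 156)

Weights sum to 0.7 + 7.7 = 8.4.
x-moment: 0.7·89 + 7.7·70 = 601.3; centroid 601.3/8.4 ≈ 71.58.
y-moment: 0.7·136 + 7.7·158 = 1311.8; centroid 1311.8/8.4 ≈ 156.17.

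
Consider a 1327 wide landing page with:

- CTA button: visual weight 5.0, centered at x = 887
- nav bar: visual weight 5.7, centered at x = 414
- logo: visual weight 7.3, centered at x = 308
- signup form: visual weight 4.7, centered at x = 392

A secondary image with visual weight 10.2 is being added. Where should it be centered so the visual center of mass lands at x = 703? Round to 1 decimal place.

New total weight: (5.0 + 5.7 + 7.3 + 4.7) + 10.2 = 32.9.
x: target moment 32.9×703 = 23128.7; current 5.0·887 + 5.7·414 + 7.3·308 + 4.7·392 = 10885.6; the secondary image supplies 12243.1, so x = 12243.1/10.2 ≈ 1200.30.

x ≈ 1200.3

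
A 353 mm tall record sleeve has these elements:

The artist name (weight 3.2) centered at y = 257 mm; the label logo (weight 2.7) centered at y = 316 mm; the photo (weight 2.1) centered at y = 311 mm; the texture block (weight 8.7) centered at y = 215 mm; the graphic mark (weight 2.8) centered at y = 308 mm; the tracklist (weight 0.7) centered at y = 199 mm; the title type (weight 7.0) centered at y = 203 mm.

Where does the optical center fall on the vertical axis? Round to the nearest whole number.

Total weight = 3.2 + 2.7 + 2.1 + 8.7 + 2.8 + 0.7 + 7.0 = 27.2.
Σw·y = 3.2·257 + 2.7·316 + 2.1·311 + 8.7·215 + 2.8·308 + 0.7·199 + 7.0·203 = 6621.9, so ȳ = 6621.9/27.2 ≈ 243.45.

y ≈ 243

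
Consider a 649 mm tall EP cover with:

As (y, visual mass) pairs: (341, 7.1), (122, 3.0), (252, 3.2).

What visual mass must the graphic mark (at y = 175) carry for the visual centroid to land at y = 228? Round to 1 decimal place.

Existing Σw = 13.3 (7.1 + 3.0 + 3.2); existing moment 7.1·341 + 3.0·122 + 3.2·252 = 3593.5.
Balance at y = 228 requires (3593.5 + w·175) / (13.3 + w) = 228.
Rearranging, w·(175 − 228) = 228·13.3 − 3593.5 = -561.1, so w ≈ -561.1/-53 = 10.59.

w ≈ 10.6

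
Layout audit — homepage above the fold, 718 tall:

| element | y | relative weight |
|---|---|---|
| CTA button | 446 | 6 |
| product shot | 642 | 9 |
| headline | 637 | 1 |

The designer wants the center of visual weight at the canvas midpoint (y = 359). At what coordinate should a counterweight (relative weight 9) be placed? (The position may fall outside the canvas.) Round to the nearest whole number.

After adding the counterweight, total weight = 6 + 9 + 1 + 9 = 25.
Along y: (9091 + 9·y) / 25 = 359 (existing moment 6·446 + 9·642 + 1·637 = 9091) ⇒ y = (8975 − 9091) / 9 ≈ -12.89.

y ≈ -13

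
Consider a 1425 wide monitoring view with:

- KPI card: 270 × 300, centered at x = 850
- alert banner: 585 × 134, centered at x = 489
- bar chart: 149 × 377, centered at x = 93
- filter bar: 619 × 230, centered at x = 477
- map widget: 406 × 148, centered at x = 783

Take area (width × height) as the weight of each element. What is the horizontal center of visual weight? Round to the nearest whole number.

x ≈ 544

Areas → weights: KPI card 270·300 = 81000, alert banner 585·134 = 78390, bar chart 149·377 = 56173, filter bar 619·230 = 142370, map widget 406·148 = 60088; Σw = 418021.
x-moment: 81000·850 + 78390·489 + 56173·93 + 142370·477 + 60088·783 = 227366193; centroid 227366193/418021 ≈ 543.91.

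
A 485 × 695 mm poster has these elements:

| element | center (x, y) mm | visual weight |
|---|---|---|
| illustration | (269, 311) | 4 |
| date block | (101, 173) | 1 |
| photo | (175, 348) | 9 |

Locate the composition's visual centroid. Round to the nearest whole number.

(197, 325)

Total weight = 4 + 1 + 9 = 14.
x-moment: 4·269 + 1·101 + 9·175 = 2752; centroid 2752/14 ≈ 196.57.
y-moment: 4·311 + 1·173 + 9·348 = 4549; centroid 4549/14 ≈ 324.93.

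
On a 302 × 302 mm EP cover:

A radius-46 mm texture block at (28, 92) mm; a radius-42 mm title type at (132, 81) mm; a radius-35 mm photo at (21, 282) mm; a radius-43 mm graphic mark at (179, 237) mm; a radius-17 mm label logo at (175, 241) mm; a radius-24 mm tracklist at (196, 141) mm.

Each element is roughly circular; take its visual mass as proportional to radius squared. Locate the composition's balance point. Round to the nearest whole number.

Weights ∝ r²: texture block 46² = 2116, title type 42² = 1764, photo 35² = 1225, graphic mark 43² = 1849, label logo 17² = 289, tracklist 24² = 576; Σw = 7819.
Σw·x = 812263; x̄ = 812263/7819 ≈ 103.88.
y: moment 1272084 / weight 7819 ≈ 162.69

(104, 163)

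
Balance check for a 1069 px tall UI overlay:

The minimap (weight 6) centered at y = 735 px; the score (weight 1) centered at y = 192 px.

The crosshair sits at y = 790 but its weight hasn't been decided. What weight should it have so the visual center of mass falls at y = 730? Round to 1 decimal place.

w ≈ 8.5

Known weights sum to 6 + 1 = 7; their moment is 6·735 + 1·192 = 4602.
For the centroid to hit 730: (4602 + w·790) / (7 + w) = 730.
Solving: w = (730·7 − 4602) / (790 − 730) = 508 / 60 ≈ 8.47.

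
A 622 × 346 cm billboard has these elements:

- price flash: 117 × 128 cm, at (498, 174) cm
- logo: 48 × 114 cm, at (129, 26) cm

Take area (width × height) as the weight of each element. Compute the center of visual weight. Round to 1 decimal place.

(399.3, 134.4)

Areas → weights: price flash 117·128 = 14976, logo 48·114 = 5472; Σw = 20448.
Σw·x = 14976·498 + 5472·129 = 8163936, so x̄ = 8163936/20448 ≈ 399.25.
Σw·y = 14976·174 + 5472·26 = 2748096, so ȳ = 2748096/20448 ≈ 134.39.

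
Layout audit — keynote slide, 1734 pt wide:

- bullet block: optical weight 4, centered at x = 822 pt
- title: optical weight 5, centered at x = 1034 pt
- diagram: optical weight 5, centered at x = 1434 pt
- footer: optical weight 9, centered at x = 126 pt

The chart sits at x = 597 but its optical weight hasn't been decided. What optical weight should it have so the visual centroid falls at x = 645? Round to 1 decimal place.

Fixed elements: Σw = 4 + 5 + 5 + 9 = 23, Σw·x = 4·822 + 5·1034 + 5·1434 + 9·126 = 16762.
Set Σw·x/Σw = 645: (16762 + 597w) = 645·(23 + w).
Rearranging, w·(597 − 645) = 645·23 − 16762 = -1927, so w ≈ -1927/-48 = 40.15.

w ≈ 40.1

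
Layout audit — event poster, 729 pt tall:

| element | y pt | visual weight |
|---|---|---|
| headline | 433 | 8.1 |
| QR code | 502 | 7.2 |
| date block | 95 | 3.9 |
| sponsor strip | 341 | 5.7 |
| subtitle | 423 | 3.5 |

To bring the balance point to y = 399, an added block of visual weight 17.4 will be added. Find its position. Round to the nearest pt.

After adding the added block, total weight = 8.1 + 7.2 + 3.9 + 5.7 + 3.5 + 17.4 = 45.8.
y: need Σw·y = 45.8·399 = 18274.2. Existing = 8.1·433 + 7.2·502 + 3.9·95 + 5.7·341 + 3.5·423 = 10916.4. Remainder 7357.8 / 17.4 ≈ 422.86.

y ≈ 423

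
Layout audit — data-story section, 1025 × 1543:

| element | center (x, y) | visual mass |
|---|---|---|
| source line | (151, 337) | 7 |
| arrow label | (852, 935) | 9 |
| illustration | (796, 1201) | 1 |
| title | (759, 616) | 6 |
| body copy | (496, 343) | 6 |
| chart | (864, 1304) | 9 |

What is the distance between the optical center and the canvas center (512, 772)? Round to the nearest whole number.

≈ 141

Σw = 7 + 9 + 1 + 6 + 6 + 9 = 38.
x-moment: 7·151 + 9·852 + 1·796 + 6·759 + 6·496 + 9·864 = 24827; centroid 24827/38 ≈ 653.34.
y-moment: 7·337 + 9·935 + 1·1201 + 6·616 + 6·343 + 9·1304 = 29465; centroid 29465/38 ≈ 775.39.
From (512, 772): dx = 141.34, dy = 3.39, so the distance is √(dx²+dy²) ≈ 141.38.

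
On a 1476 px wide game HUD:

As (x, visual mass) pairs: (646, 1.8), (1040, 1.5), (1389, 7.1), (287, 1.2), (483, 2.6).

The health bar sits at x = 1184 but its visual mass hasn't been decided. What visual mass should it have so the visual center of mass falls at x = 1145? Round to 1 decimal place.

w ≈ 53.2

Existing Σw = 14.2 (1.8 + 1.5 + 7.1 + 1.2 + 2.6); existing moment 1.8·646 + 1.5·1040 + 7.1·1389 + 1.2·287 + 2.6·483 = 14184.9.
Set Σw·x/Σw = 1145: (14184.9 + 1184w) = 1145·(14.2 + w).
So w = (1145·14.2 − 14184.9)/(1184 − 1145) = 2074.1/39 ≈ 53.18.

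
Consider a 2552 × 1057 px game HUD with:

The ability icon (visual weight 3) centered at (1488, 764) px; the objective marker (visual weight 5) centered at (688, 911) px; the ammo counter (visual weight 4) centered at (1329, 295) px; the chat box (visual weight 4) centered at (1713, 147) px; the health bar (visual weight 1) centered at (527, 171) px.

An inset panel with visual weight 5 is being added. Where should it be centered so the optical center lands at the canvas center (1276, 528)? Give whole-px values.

(1495, 566)

After adding the inset panel, total weight = 3 + 5 + 4 + 4 + 1 + 5 = 22.
x: target moment 22×1276 = 28072; current 3·1488 + 5·688 + 4·1329 + 4·1713 + 1·527 = 20599; the inset panel supplies 7473, so x = 7473/5 ≈ 1494.60.
y: target moment 22×528 = 11616; current 3·764 + 5·911 + 4·295 + 4·147 + 1·171 = 8786; the inset panel supplies 2830, so y = 2830/5 ≈ 566.00.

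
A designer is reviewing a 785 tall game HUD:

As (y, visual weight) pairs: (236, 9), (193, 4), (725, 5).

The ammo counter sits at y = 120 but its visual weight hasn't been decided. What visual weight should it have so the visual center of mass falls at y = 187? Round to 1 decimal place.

w ≈ 47.1

Existing Σw = 18 (9 + 4 + 5); existing moment 9·236 + 4·193 + 5·725 = 6521.
Balance at y = 187 requires (6521 + w·120) / (18 + w) = 187.
So w = (187·18 − 6521)/(120 − 187) = -3155/-67 ≈ 47.09.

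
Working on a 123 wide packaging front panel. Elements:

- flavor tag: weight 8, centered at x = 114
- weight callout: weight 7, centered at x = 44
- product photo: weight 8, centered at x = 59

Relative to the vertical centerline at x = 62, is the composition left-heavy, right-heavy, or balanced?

right-heavy

Σw = 8 + 7 + 8 = 23.
x-moment: 8·114 + 7·44 + 8·59 = 1692; centroid 1692/23 ≈ 73.57.
73.6 vs midline 62 → right-heavy.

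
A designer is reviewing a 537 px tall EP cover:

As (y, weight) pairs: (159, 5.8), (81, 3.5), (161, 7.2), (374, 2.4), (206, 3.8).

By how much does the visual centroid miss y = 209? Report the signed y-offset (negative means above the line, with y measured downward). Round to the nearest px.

≈ -31 px

Weights sum to 5.8 + 3.5 + 7.2 + 2.4 + 3.8 = 22.7.
y: (5.8·159 + 3.5·81 + 7.2·161 + 2.4·374 + 3.8·206) / 22.7 = 4045.3 / 22.7 ≈ 178.21
Offset from y = 209: 178.21 − 209 ≈ -30.79.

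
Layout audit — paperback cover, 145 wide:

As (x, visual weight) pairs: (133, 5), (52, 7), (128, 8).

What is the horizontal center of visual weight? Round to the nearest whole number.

Total weight = 5 + 7 + 8 = 20.
x: (5·133 + 7·52 + 8·128) / 20 = 2053 / 20 ≈ 102.65

x ≈ 103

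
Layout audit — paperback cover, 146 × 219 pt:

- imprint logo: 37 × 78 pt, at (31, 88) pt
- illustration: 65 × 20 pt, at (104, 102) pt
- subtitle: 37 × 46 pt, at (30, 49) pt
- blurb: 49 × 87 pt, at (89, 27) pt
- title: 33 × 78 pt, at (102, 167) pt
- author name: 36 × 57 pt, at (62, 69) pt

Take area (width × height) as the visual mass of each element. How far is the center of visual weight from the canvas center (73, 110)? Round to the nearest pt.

Areas → weights: imprint logo 37·78 = 2886, illustration 65·20 = 1300, subtitle 37·46 = 1702, blurb 49·87 = 4263, title 33·78 = 2574, author name 36·57 = 2052; Σw = 14777.
Σw·x = 1044905; x̄ = 1044905/14777 ≈ 70.71.
y: moment 1156513 / weight 14777 ≈ 78.26
Offset from (73, 110): Δx ≈ -2.29, Δy ≈ -31.74; distance = √(Δx² + Δy²) ≈ 31.82.

≈ 32 pt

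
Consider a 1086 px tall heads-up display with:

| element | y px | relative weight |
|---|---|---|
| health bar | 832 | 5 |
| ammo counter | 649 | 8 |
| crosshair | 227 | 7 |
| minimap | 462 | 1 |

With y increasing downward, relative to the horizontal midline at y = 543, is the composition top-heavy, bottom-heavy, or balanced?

Weights sum to 5 + 8 + 7 + 1 = 21.
y: (5·832 + 8·649 + 7·227 + 1·462) / 21 = 11403 / 21 ≈ 543.00
That equals the midline 543 — balanced.

balanced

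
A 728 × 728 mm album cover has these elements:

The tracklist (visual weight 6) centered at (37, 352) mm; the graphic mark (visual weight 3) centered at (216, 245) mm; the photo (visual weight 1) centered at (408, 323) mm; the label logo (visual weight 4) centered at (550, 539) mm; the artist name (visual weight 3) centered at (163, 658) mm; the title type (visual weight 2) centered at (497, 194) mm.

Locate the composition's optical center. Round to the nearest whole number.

(261, 405)

Σw = 6 + 3 + 1 + 4 + 3 + 2 = 19.
x: (6·37 + 3·216 + 1·408 + 4·550 + 3·163 + 2·497) / 19 = 4961 / 19 ≈ 261.11
y: (6·352 + 3·245 + 1·323 + 4·539 + 3·658 + 2·194) / 19 = 7688 / 19 ≈ 404.63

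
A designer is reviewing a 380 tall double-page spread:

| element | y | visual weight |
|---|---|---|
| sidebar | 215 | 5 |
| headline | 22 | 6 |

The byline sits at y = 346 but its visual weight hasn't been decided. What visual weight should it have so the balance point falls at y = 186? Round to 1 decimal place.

w ≈ 5.2

Existing Σw = 11 (5 + 6); existing moment 5·215 + 6·22 = 1207.
Set Σw·y/Σw = 186: (1207 + 346w) = 186·(11 + w).
So w = (186·11 − 1207)/(346 − 186) = 839/160 ≈ 5.24.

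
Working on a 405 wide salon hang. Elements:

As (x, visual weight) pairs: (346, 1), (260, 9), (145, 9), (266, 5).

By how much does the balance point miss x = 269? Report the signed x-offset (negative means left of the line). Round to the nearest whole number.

Total weight = 1 + 9 + 9 + 5 = 24.
x-moment: 1·346 + 9·260 + 9·145 + 5·266 = 5321; centroid 5321/24 ≈ 221.71.
Difference: 221.71 − 269 ≈ -47.29.

≈ -47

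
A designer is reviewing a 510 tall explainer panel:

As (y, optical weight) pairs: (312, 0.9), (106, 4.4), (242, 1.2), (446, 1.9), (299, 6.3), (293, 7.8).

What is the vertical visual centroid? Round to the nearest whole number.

y ≈ 269

Total weight = 0.9 + 4.4 + 1.2 + 1.9 + 6.3 + 7.8 = 22.5.
Σw·y = 0.9·312 + 4.4·106 + 1.2·242 + 1.9·446 + 6.3·299 + 7.8·293 = 6054.1, so ȳ = 6054.1/22.5 ≈ 269.07.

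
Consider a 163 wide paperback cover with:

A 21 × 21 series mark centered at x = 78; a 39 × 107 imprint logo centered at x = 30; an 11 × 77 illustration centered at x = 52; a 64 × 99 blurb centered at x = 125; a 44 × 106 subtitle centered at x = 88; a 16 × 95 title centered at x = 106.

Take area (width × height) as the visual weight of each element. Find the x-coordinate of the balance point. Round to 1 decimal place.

Areas: series mark 21·21 = 441, imprint logo 39·107 = 4173, illustration 11·77 = 847, blurb 64·99 = 6336, subtitle 44·106 = 4664, title 16·95 = 1520. Total weight = 17981.
x: moment 1567184 / weight 17981 ≈ 87.16

x ≈ 87.2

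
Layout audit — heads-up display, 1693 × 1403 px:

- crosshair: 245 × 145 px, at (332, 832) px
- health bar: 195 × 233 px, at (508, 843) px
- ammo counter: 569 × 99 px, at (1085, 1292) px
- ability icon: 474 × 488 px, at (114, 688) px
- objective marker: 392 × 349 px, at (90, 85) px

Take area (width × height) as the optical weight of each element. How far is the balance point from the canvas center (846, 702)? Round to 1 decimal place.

≈ 585.9 px

Areas → weights: crosshair 245·145 = 35525, health bar 195·233 = 45435, ammo counter 569·99 = 56331, ability icon 474·488 = 231312, objective marker 392·349 = 136808; Σw = 505411.
x: (35525·332 + 45435·508 + 56331·1085 + 231312·114 + 136808·90) / 505411 = 134676703 / 505411 ≈ 266.47
y: (35525·832 + 45435·843 + 56331·1292 + 231312·688 + 136808·85) / 505411 = 311409493 / 505411 ≈ 616.15
Offset from (846, 702): Δx ≈ -579.53, Δy ≈ -85.85; distance = √(Δx² + Δy²) ≈ 585.85.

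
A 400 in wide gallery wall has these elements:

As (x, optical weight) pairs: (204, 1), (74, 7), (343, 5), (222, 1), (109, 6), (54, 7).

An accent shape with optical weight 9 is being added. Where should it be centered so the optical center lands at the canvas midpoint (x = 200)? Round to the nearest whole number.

New total weight: (1 + 7 + 5 + 1 + 6 + 7) + 9 = 36.
x: need Σw·x = 36·200 = 7200. Existing = 1·204 + 7·74 + 5·343 + 1·222 + 6·109 + 7·54 = 3691. Remainder 3509 / 9 ≈ 389.89.

x ≈ 390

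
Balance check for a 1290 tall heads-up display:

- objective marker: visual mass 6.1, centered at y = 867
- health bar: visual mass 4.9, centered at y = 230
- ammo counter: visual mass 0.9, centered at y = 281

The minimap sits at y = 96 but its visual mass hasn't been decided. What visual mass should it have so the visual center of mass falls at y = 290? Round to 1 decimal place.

w ≈ 16.6

Existing Σw = 11.9 (6.1 + 4.9 + 0.9); existing moment 6.1·867 + 4.9·230 + 0.9·281 = 6668.6.
For the centroid to hit 290: (6668.6 + w·96) / (11.9 + w) = 290.
Solving: w = (290·11.9 − 6668.6) / (96 − 290) = -3217.6 / -194 ≈ 16.59.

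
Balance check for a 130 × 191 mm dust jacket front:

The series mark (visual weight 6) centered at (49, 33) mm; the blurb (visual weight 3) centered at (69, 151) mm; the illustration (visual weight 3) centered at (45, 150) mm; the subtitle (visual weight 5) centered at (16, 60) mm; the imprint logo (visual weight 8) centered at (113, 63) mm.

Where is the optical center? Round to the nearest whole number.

(65, 76)

Σw = 6 + 3 + 3 + 5 + 8 = 25.
x: (6·49 + 3·69 + 3·45 + 5·16 + 8·113) / 25 = 1620 / 25 ≈ 64.80
y: (6·33 + 3·151 + 3·150 + 5·60 + 8·63) / 25 = 1905 / 25 ≈ 76.20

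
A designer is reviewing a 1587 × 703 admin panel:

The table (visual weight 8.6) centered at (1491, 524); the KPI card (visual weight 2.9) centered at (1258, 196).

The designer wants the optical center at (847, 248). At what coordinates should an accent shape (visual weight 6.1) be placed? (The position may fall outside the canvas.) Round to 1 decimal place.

(-256.3, -116.4)

With the accent shape, Σw becomes 8.6 + 2.9 + 6.1 = 17.6.
x: need Σw·x = 17.6·847 = 14907.2. Existing = 8.6·1491 + 2.9·1258 = 16470.8. Remainder -1563.6 / 6.1 ≈ -256.33.
y: need Σw·y = 17.6·248 = 4364.8. Existing = 8.6·524 + 2.9·196 = 5074.8. Remainder -710.0 / 6.1 ≈ -116.39.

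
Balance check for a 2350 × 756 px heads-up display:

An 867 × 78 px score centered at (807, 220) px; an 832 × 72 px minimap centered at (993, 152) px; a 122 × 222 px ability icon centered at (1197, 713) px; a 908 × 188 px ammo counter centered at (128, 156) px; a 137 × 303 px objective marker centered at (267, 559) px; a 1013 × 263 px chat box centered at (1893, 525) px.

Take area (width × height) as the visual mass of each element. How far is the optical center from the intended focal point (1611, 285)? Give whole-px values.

Areas → weights: score 867·78 = 67626, minimap 832·72 = 59904, ability icon 122·222 = 27084, ammo counter 908·188 = 170704, objective marker 137·303 = 41511, chat box 1013·263 = 266419; Σw = 633248.
x-moment: 67626·807 + 59904·993 + 27084·1197 + 170704·128 + 41511·267 + 266419·1893 = 683743118; centroid 683743118/633248 ≈ 1079.74.
y-moment: 67626·220 + 59904·152 + 27084·713 + 170704·156 + 41511·559 + 266419·525 = 232998468; centroid 232998468/633248 ≈ 367.94.
From (1611, 285): dx = -531.26, dy = 82.94, so the distance is √(dx²+dy²) ≈ 537.70.

≈ 538 px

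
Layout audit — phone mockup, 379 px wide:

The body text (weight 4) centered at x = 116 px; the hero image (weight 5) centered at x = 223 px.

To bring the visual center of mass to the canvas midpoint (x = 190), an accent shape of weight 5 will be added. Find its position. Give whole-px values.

New total weight: (4 + 5) + 5 = 14.
x: need Σw·x = 14·190 = 2660. Existing = 4·116 + 5·223 = 1579. Remainder 1081 / 5 ≈ 216.20.

x ≈ 216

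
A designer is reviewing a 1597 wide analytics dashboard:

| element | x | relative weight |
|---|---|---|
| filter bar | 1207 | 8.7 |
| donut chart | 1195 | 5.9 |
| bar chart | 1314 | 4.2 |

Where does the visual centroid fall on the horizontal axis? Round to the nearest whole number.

x ≈ 1227

Total weight = 8.7 + 5.9 + 4.2 = 18.8.
Σw·x = 8.7·1207 + 5.9·1195 + 4.2·1314 = 23070.2, so x̄ = 23070.2/18.8 ≈ 1227.14.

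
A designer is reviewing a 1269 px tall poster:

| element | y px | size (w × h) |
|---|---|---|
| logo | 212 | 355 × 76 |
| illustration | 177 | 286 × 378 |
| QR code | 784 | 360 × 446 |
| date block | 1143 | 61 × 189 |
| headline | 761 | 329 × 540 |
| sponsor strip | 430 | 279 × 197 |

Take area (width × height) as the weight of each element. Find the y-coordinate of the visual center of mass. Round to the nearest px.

Areas: logo 355·76 = 26980, illustration 286·378 = 108108, QR code 360·446 = 160560, date block 61·189 = 11529, headline 329·540 = 177660, sponsor strip 279·197 = 54963. Total weight = 539800.
Σw·y = 322744913; ȳ = 322744913/539800 ≈ 597.90.

y ≈ 598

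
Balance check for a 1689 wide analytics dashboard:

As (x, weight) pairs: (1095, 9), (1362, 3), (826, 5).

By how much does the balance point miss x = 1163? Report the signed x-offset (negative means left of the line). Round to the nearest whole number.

≈ -100

Σw = 9 + 3 + 5 = 17.
x: (9·1095 + 3·1362 + 5·826) / 17 = 18071 / 17 ≈ 1063.00
Difference: 1063.00 − 1163 ≈ -100.00.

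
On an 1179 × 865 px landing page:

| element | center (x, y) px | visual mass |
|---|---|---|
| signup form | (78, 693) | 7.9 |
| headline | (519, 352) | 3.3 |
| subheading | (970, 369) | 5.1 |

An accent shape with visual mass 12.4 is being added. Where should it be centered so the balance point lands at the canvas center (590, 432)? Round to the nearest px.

New total weight: (7.9 + 3.3 + 5.1) + 12.4 = 28.7.
x: need Σw·x = 28.7·590 = 16933.0. Existing = 7.9·78 + 3.3·519 + 5.1·970 = 7275.9. Remainder 9657.1 / 12.4 ≈ 778.80.
y: need Σw·y = 28.7·432 = 12398.4. Existing = 7.9·693 + 3.3·352 + 5.1·369 = 8518.2. Remainder 3880.2 / 12.4 ≈ 312.92.

(779, 313)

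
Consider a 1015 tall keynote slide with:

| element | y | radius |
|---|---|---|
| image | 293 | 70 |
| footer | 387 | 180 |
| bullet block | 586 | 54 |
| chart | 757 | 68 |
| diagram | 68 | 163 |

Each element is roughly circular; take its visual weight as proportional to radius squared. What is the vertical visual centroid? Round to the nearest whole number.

y ≈ 294

r² weights: image 70² = 4900, footer 180² = 32400, bullet block 54² = 2916, chart 68² = 4624, diagram 163² = 26569. Total = 71409.
y-moment: 4900·293 + 32400·387 + 2916·586 + 4624·757 + 26569·68 = 20990336; centroid 20990336/71409 ≈ 293.95.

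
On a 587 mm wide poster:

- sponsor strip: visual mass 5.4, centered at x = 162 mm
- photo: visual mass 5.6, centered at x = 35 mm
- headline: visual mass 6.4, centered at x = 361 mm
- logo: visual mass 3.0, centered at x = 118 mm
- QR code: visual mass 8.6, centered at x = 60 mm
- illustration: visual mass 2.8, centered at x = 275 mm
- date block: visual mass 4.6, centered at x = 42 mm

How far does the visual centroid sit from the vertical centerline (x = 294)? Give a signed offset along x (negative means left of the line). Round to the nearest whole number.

≈ -151 mm

Σw = 5.4 + 5.6 + 6.4 + 3.0 + 8.6 + 2.8 + 4.6 = 36.4.
Σw·x = 5214.4; x̄ = 5214.4/36.4 ≈ 143.25.
Against x = 294, that's 143.25 − 294 = -150.75.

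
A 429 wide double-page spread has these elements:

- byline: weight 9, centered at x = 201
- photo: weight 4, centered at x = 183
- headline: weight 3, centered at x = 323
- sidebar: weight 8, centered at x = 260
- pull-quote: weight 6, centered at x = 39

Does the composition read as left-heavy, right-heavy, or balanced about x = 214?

left-heavy

Σw = 9 + 4 + 3 + 8 + 6 = 30.
Σw·x = 9·201 + 4·183 + 3·323 + 8·260 + 6·39 = 5824, so x̄ = 5824/30 ≈ 194.13.
194.1 lies left of the midline 214, so the layout is left-heavy.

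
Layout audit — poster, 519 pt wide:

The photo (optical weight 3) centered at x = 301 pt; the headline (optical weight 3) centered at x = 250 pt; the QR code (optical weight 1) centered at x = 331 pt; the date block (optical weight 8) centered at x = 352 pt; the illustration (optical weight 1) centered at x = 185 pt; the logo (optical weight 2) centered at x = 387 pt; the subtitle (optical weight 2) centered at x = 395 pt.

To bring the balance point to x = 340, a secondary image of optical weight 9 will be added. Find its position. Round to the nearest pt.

x ≈ 368

With the secondary image, Σw becomes 3 + 3 + 1 + 8 + 1 + 2 + 2 + 9 = 29.
x: target moment 29×340 = 9860; current 3·301 + 3·250 + 1·331 + 8·352 + 1·185 + 2·387 + 2·395 = 6549; the secondary image supplies 3311, so x = 3311/9 ≈ 367.89.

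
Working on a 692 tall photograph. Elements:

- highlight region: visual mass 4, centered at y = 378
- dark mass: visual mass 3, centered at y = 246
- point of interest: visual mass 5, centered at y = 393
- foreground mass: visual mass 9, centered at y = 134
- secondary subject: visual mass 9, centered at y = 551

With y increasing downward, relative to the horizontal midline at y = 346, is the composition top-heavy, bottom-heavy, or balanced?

Weights sum to 4 + 3 + 5 + 9 + 9 = 30.
Σw·y = 4·378 + 3·246 + 5·393 + 9·134 + 9·551 = 10380, so ȳ = 10380/30 ≈ 346.00.
That equals the midline 346 — balanced.

balanced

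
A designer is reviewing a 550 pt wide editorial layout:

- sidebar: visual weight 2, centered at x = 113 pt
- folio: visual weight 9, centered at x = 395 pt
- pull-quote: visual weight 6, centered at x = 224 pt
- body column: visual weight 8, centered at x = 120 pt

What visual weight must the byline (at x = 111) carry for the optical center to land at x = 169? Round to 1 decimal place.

Fixed elements: Σw = 2 + 9 + 6 + 8 = 25, Σw·x = 2·113 + 9·395 + 6·224 + 8·120 = 6085.
Balance at x = 169 requires (6085 + w·111) / (25 + w) = 169.
Rearranging, w·(111 − 169) = 169·25 − 6085 = -1860, so w ≈ -1860/-58 = 32.07.

w ≈ 32.1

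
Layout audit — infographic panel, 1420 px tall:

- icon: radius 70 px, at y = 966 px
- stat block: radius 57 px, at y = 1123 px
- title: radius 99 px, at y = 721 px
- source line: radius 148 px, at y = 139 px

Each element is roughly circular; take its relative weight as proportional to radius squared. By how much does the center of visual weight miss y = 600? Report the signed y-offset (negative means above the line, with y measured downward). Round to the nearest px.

≈ -136 px

Weights ∝ r²: icon 70² = 4900, stat block 57² = 3249, title 99² = 9801, source line 148² = 21904; Σw = 39854.
y: (4900·966 + 3249·1123 + 9801·721 + 21904·139) / 39854 = 18493204 / 39854 ≈ 464.02
Offset from y = 600: 464.02 − 600 ≈ -135.98.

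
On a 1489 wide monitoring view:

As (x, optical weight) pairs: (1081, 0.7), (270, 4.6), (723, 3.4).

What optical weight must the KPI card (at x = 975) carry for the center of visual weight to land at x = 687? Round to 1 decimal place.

w ≈ 5.3

Existing Σw = 8.7 (0.7 + 4.6 + 3.4); existing moment 0.7·1081 + 4.6·270 + 3.4·723 = 4456.9.
For the centroid to hit 687: (4456.9 + w·975) / (8.7 + w) = 687.
Rearranging, w·(975 − 687) = 687·8.7 − 4456.9 = 1520.0, so w ≈ 1520.0/288 = 5.28.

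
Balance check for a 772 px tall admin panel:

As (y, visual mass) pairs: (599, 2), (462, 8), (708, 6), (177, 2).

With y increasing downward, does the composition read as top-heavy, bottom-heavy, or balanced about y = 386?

Σw = 2 + 8 + 6 + 2 = 18.
y-moment: 2·599 + 8·462 + 6·708 + 2·177 = 9496; centroid 9496/18 ≈ 527.56.
527.6 vs midline 386 → bottom-heavy.

bottom-heavy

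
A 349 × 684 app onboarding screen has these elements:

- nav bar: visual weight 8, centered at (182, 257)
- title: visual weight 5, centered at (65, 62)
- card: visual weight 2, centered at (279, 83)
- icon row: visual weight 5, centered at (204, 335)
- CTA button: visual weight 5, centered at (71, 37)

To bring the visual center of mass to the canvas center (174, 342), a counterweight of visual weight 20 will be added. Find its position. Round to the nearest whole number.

With the counterweight, Σw becomes 8 + 5 + 2 + 5 + 5 + 20 = 45.
Along x: (3714 + 20·x) / 45 = 174 (existing moment 8·182 + 5·65 + 2·279 + 5·204 + 5·71 = 3714) ⇒ x = (7830 − 3714) / 20 ≈ 205.80.
Along y: (4392 + 20·y) / 45 = 342 (existing moment 8·257 + 5·62 + 2·83 + 5·335 + 5·37 = 4392) ⇒ y = (15390 − 4392) / 20 ≈ 549.90.

(206, 550)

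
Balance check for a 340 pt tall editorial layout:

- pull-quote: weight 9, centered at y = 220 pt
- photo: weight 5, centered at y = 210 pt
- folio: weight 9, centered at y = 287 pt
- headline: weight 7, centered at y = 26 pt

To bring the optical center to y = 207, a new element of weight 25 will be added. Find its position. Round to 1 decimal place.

After adding the new element, total weight = 9 + 5 + 9 + 7 + 25 = 55.
Along y: (5795 + 25·y) / 55 = 207 (existing moment 9·220 + 5·210 + 9·287 + 7·26 = 5795) ⇒ y = (11385 − 5795) / 25 ≈ 223.60.

y ≈ 223.6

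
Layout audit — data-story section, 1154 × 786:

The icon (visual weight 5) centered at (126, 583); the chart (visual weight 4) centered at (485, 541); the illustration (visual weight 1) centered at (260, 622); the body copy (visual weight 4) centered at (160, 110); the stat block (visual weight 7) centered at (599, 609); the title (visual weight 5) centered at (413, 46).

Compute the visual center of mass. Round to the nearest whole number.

(374, 409)

Weights sum to 5 + 4 + 1 + 4 + 7 + 5 = 26.
Σw·x = 9728; x̄ = 9728/26 ≈ 374.15.
y: moment 10634 / weight 26 ≈ 409.00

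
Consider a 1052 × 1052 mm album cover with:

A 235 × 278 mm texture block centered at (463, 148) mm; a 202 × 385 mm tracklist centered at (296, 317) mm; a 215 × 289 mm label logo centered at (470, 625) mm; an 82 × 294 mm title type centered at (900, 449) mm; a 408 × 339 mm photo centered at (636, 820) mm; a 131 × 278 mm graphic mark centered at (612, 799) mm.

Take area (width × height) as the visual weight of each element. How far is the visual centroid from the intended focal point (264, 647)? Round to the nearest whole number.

Areas: texture block 235·278 = 65330, tracklist 202·385 = 77770, label logo 215·289 = 62135, title type 82·294 = 24108, photo 408·339 = 138312, graphic mark 131·278 = 36418. Total weight = 404073.
x-moment: 65330·463 + 77770·296 + 62135·470 + 24108·900 + 138312·636 + 36418·612 = 214422608; centroid 214422608/404073 ≈ 530.65.
y-moment: 65330·148 + 77770·317 + 62135·625 + 24108·449 + 138312·820 + 36418·799 = 226494619; centroid 226494619/404073 ≈ 560.53.
From (264, 647): dx = 266.65, dy = -86.47, so the distance is √(dx²+dy²) ≈ 280.32.

≈ 280 mm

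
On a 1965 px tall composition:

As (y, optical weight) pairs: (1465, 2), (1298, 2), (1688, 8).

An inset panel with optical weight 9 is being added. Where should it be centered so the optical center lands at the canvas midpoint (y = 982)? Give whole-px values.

New total weight: (2 + 2 + 8) + 9 = 21.
Along y: (19030 + 9·y) / 21 = 982 (existing moment 2·1465 + 2·1298 + 8·1688 = 19030) ⇒ y = (20622 − 19030) / 9 ≈ 176.89.

y ≈ 177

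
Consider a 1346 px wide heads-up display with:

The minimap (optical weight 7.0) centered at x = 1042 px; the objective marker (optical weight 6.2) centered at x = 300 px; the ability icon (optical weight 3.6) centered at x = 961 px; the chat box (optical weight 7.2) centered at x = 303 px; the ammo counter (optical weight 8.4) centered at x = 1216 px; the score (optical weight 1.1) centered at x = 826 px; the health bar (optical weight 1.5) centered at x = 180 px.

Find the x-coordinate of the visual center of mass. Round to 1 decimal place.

Weights sum to 7.0 + 6.2 + 3.6 + 7.2 + 8.4 + 1.1 + 1.5 = 35.0.
x: (7.0·1042 + 6.2·300 + 3.6·961 + 7.2·303 + 8.4·1216 + 1.1·826 + 1.5·180) / 35.0 = 26188.2 / 35.0 ≈ 748.23

x ≈ 748.2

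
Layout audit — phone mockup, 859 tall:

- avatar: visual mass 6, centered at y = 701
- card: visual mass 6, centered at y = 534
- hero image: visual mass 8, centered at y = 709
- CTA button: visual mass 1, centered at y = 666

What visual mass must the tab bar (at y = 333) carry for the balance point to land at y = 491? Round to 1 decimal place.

Fixed elements: Σw = 6 + 6 + 8 + 1 = 21, Σw·y = 6·701 + 6·534 + 8·709 + 1·666 = 13748.
Balance at y = 491 requires (13748 + w·333) / (21 + w) = 491.
So w = (491·21 − 13748)/(333 − 491) = -3437/-158 ≈ 21.75.

w ≈ 21.8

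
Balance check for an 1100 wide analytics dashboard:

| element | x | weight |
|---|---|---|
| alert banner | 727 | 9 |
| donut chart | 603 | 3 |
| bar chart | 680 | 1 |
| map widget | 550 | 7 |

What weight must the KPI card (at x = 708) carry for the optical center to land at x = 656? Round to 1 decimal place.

Known weights sum to 9 + 3 + 1 + 7 = 20; their moment is 9·727 + 3·603 + 1·680 + 7·550 = 12882.
Balance at x = 656 requires (12882 + w·708) / (20 + w) = 656.
Rearranging, w·(708 − 656) = 656·20 − 12882 = 238, so w ≈ 238/52 = 4.58.

w ≈ 4.6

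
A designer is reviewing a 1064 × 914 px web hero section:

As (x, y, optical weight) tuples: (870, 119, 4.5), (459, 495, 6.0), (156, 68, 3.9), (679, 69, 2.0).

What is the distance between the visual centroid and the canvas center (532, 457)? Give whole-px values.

≈ 219 px

Total weight = 4.5 + 6.0 + 3.9 + 2.0 = 16.4.
Σw·x = 4.5·870 + 6.0·459 + 3.9·156 + 2.0·679 = 8635.4, so x̄ = 8635.4/16.4 ≈ 526.55.
Σw·y = 4.5·119 + 6.0·495 + 3.9·68 + 2.0·69 = 3908.7, so ȳ = 3908.7/16.4 ≈ 238.34.
Offset from (532, 457): Δx ≈ -5.45, Δy ≈ -218.66; distance = √(Δx² + Δy²) ≈ 218.73.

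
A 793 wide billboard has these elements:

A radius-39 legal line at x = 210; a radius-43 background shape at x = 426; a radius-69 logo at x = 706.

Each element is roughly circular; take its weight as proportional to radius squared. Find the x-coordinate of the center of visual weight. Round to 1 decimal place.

r² weights: legal line 39² = 1521, background shape 43² = 1849, logo 69² = 4761. Total = 8131.
x: (1521·210 + 1849·426 + 4761·706) / 8131 = 4468350 / 8131 ≈ 549.54

x ≈ 549.5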